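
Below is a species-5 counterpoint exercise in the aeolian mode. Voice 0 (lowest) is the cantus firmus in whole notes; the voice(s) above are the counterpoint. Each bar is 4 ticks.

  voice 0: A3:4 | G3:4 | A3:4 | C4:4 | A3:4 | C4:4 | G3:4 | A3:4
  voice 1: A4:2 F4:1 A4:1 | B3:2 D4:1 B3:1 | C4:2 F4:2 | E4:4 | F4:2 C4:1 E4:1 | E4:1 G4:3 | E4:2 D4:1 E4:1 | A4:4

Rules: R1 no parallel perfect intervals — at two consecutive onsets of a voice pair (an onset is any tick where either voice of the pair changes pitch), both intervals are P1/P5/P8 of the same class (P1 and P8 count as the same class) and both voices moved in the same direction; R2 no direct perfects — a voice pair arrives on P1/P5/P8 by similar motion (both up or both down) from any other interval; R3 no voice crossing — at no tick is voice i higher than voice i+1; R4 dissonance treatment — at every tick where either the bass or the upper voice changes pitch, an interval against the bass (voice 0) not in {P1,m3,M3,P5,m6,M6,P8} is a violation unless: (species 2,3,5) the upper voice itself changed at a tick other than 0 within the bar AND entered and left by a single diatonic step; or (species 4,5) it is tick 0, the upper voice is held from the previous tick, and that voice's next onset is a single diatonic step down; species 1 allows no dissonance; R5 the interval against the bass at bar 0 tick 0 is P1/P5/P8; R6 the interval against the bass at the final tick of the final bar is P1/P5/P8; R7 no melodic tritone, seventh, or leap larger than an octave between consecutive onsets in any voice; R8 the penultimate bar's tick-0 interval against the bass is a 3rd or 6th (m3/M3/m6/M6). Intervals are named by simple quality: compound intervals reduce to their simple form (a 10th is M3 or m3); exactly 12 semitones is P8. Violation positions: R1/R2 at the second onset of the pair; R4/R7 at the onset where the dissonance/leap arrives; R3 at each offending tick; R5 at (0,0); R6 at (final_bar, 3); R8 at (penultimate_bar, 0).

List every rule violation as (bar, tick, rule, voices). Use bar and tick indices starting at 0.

(1, 0, R7, (1,))
(7, 0, R2, (0, 1))

bar 0: v0=A3 v1=A4 downbeat P8
bar 1: v0=G3 v1=B3 downbeat M3
bar 2: v0=A3 v1=C4 downbeat m3
bar 3: v0=C4 v1=E4 downbeat M3
bar 4: v0=A3 v1=F4 downbeat m6
bar 5: v0=C4 v1=E4 downbeat M3
bar 6: v0=G3 v1=E4 downbeat M6
bar 7: v0=A3 v1=A4 downbeat P8
  -> R7 @ bar 1 tick 0 v(1,): A4->B3 leap 10st
  -> R2 @ bar 7 tick 0 v(0, 1): G3/E4 M6 -> A3/A4 P8 similar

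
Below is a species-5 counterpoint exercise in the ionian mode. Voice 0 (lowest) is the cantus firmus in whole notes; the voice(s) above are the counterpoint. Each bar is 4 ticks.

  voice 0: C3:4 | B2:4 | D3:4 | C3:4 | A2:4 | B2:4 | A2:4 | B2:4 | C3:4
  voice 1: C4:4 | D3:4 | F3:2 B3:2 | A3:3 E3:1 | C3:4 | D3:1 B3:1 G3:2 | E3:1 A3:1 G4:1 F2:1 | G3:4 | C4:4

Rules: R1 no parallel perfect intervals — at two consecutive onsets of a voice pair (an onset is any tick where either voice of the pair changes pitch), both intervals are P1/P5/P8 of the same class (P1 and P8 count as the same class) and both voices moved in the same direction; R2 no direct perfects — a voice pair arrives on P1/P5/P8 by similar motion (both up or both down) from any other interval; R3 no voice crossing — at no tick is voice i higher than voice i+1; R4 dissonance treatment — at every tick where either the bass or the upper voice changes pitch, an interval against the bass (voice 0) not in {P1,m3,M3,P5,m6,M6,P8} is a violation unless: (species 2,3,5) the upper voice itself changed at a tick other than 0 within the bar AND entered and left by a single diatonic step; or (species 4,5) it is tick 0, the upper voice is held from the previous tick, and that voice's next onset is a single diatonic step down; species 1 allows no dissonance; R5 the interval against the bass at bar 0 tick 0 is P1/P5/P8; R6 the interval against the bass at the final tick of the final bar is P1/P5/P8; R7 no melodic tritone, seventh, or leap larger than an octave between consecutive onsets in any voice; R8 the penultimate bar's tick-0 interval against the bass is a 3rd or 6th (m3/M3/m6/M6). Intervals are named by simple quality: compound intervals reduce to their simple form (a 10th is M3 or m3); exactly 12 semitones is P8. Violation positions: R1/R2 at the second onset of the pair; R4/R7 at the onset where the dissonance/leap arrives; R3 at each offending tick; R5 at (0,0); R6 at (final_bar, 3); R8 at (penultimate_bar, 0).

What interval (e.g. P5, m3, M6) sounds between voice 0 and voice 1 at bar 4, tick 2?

m3

voice 0=A2 voice 1=C3 -> m3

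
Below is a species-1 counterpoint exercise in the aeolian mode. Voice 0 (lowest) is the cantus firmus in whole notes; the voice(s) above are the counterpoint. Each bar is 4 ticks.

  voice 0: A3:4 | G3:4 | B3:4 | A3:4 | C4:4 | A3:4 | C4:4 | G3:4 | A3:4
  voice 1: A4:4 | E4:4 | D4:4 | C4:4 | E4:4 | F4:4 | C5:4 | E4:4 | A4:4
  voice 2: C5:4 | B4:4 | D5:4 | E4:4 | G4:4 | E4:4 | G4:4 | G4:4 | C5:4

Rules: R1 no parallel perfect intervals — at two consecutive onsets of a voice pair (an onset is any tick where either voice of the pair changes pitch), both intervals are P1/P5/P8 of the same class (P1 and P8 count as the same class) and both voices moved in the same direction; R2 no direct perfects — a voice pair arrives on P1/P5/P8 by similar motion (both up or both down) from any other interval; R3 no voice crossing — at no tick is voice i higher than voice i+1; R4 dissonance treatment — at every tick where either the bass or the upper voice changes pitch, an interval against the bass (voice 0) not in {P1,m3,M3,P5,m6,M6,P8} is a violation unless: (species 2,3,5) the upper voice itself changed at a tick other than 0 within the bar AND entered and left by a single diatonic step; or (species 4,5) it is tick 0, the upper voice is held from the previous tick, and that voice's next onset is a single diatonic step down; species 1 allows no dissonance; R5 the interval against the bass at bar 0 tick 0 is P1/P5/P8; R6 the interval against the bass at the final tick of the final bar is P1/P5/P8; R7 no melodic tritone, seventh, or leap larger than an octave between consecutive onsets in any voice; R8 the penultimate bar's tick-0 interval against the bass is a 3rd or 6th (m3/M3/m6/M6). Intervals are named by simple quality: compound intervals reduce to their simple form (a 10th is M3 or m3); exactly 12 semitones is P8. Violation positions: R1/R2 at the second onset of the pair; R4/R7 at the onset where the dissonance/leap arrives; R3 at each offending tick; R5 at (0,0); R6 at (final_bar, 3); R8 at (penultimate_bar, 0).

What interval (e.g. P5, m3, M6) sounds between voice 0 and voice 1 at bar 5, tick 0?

m6

voice 0=A3 voice 1=F4 -> m6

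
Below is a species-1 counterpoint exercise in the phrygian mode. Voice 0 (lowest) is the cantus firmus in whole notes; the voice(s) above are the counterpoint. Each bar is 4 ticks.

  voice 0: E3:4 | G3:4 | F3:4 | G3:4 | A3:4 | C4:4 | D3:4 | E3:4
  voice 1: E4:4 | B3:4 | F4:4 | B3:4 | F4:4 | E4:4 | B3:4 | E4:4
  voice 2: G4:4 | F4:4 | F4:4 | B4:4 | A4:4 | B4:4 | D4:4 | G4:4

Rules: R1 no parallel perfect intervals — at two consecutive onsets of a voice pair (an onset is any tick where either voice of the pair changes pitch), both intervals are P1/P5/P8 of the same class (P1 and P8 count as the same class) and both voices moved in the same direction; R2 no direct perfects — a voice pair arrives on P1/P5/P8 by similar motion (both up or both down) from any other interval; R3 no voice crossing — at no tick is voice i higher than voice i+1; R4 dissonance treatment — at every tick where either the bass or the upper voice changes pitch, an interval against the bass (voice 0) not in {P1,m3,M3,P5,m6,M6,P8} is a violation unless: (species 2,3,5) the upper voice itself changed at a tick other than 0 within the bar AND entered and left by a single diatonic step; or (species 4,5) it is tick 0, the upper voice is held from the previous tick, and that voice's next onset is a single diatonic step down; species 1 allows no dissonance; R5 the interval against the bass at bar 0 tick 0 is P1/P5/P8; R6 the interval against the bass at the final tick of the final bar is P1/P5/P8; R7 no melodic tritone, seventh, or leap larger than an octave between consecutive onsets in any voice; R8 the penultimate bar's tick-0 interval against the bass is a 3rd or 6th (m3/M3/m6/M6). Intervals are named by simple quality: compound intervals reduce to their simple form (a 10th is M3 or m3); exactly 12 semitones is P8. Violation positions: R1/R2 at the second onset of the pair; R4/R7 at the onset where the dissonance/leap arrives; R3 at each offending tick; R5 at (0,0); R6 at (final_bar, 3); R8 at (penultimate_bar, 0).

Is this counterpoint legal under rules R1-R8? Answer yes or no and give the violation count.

bar 0: v0=E3 v1=E4 v2=G4 (m3)
bar 1: v0=G3 v1=B3 v2=F4 (m7)
bar 2: v0=F3 v1=F4 v2=F4 (P8)
bar 3: v0=G3 v1=B3 v2=B4 (M3)
bar 4: v0=A3 v1=F4 v2=A4 (P8)
bar 5: v0=C4 v1=E4 v2=B4 (M7)
bar 6: v0=D3 v1=B3 v2=D4 (P8)
bar 7: v0=E3 v1=E4 v2=G4 (m3)
  R5 @ bar0.0: opens on m3
  R4 @ bar1.0: G3/F4 m7 untreated
  R7 @ bar2.0: B3->F4 leap 6st
  R7 @ bar3.0: F4->B3 leap 6st
  R7 @ bar3.0: F4->B4 leap 6st
  R7 @ bar4.0: B3->F4 leap 6st
  R4 @ bar5.0: C4/B4 M7 untreated
  R2 @ bar6.0: C4/B4 M7 -> D3/D4 P8 similar
  R7 @ bar6.0: C4->D3 leap 10st
  R8 @ bar6.0: penult P8 not 3rd/6th
  R2 @ bar7.0: D3/B3 M6 -> E3/E4 P8 similar
  R6 @ bar7.3: closes on m3

No (12 violations)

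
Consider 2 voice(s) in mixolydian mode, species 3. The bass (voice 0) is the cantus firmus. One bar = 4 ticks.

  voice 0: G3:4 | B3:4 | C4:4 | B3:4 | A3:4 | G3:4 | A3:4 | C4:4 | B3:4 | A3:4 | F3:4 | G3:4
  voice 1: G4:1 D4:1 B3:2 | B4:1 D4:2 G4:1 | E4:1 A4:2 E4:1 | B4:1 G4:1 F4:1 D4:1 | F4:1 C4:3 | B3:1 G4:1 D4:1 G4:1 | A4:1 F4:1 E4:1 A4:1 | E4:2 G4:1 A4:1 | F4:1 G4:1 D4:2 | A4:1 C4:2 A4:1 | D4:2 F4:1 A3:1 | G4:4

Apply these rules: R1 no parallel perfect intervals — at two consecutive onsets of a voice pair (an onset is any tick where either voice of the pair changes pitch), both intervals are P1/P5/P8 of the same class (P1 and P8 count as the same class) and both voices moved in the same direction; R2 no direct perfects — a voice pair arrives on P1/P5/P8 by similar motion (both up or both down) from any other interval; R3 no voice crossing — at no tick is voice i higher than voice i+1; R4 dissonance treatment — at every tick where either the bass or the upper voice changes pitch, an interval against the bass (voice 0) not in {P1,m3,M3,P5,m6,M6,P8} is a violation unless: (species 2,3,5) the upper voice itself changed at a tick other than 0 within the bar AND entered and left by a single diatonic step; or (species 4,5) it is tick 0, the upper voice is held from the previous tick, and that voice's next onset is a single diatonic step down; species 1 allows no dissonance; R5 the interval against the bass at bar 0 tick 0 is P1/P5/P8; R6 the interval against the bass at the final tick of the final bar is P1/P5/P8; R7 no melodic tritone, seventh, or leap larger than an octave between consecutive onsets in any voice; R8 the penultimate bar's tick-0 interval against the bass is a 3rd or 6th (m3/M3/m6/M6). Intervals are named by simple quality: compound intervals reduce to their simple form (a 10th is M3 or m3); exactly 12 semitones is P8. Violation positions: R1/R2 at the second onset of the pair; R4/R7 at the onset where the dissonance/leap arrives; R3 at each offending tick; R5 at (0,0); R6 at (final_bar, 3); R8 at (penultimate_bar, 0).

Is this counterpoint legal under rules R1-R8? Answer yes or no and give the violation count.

bar 0: v0=G3 v1=G4 (P8)
bar 1: v0=B3 v1=B4 (P8)
bar 2: v0=C4 v1=E4 (M3)
bar 3: v0=B3 v1=B4 (P8)
bar 4: v0=A3 v1=F4 (m6)
bar 5: v0=G3 v1=B3 (M3)
bar 6: v0=A3 v1=A4 (P8)
bar 7: v0=C4 v1=E4 (M3)
bar 8: v0=B3 v1=F4 (TT)
bar 9: v0=A3 v1=A4 (P8)
bar 10: v0=F3 v1=D4 (M6)
bar 11: v0=G3 v1=G4 (P8)
  R2 @ bar1.0: G3/B3 M3 -> B3/B4 P8 similar
  R4 @ bar3.2: B3/F4 TT untreated
  R1 @ bar6.0: G3/G4 P8 -> A3/A4 P8 similar
  R4 @ bar8.0: B3/F4 TT untreated
  R2 @ bar11.0: F3/A3 M3 -> G3/G4 P8 similar
  R7 @ bar11.0: A3->G4 leap 10st

No (6 violations)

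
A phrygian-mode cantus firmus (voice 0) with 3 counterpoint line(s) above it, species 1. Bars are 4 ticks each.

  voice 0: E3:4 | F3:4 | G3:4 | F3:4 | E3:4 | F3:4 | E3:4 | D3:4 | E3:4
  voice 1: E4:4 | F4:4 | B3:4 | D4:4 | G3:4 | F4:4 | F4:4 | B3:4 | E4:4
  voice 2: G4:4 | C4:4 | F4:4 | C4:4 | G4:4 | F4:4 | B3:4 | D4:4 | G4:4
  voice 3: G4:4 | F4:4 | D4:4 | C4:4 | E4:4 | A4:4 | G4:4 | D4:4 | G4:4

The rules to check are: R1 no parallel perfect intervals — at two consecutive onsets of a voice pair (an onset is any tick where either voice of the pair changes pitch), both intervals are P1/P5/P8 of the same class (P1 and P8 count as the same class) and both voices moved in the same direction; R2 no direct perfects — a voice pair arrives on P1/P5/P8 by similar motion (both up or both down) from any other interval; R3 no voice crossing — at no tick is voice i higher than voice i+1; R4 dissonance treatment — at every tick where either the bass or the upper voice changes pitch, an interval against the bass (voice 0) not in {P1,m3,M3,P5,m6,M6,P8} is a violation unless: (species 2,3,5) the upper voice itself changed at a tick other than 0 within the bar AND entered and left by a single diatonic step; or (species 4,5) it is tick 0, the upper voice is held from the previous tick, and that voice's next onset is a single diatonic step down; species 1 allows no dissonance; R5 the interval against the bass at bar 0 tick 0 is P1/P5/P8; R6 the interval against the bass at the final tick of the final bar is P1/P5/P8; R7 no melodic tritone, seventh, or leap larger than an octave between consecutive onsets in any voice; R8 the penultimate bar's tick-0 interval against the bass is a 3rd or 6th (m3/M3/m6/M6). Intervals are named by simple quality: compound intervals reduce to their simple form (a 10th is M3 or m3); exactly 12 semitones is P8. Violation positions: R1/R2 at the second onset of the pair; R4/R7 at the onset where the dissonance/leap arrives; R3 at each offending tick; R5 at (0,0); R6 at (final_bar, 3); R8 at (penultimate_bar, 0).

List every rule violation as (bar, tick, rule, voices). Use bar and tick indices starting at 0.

(0, 0, R5, (0, 2))
(0, 0, R5, (0, 3))
(1, 0, R1, (0, 1))
(1, 0, R3, (1, 2))
(1, 1, R3, (1, 2))
(1, 2, R3, (1, 2))
(1, 3, R3, (1, 2))
(2, 0, R3, (2, 3))
(2, 0, R4, (0, 2))
(2, 0, R7, (1,))
(2, 1, R3, (2, 3))
(2, 2, R3, (2, 3))
(2, 3, R3, (2, 3))
(3, 0, R1, (0, 3))
(3, 0, R2, (0, 2))
(3, 0, R2, (2, 3))
(3, 0, R3, (1, 2))
(3, 1, R3, (1, 2))
(3, 2, R3, (1, 2))
(3, 3, R3, (1, 2))
(4, 0, R3, (2, 3))
(4, 1, R3, (2, 3))
(4, 2, R3, (2, 3))
(4, 3, R3, (2, 3))
(5, 0, R2, (0, 1))
(5, 0, R7, (1,))
(6, 0, R2, (0, 2))
(6, 0, R3, (1, 2))
(6, 0, R4, (0, 1))
(6, 0, R7, (2,))
(6, 1, R3, (1, 2))
(6, 2, R3, (1, 2))
(6, 3, R3, (1, 2))
(7, 0, R2, (0, 3))
(7, 0, R7, (1,))
(7, 0, R8, (0, 2))
(7, 0, R8, (0, 3))
(8, 0, R1, (2, 3))
(8, 0, R2, (0, 1))
(8, 3, R6, (0, 2))
(8, 3, R6, (0, 3))

bar 0: v0=E3 v1=E4 v2=G4 v3=G4 downbeat m3
bar 1: v0=F3 v1=F4 v2=C4 v3=F4 downbeat P8
bar 2: v0=G3 v1=B3 v2=F4 v3=D4 downbeat P5
bar 3: v0=F3 v1=D4 v2=C4 v3=C4 downbeat P5
bar 4: v0=E3 v1=G3 v2=G4 v3=E4 downbeat P8
bar 5: v0=F3 v1=F4 v2=F4 v3=A4 downbeat M3
bar 6: v0=E3 v1=F4 v2=B3 v3=G4 downbeat m3
bar 7: v0=D3 v1=B3 v2=D4 v3=D4 downbeat P8
bar 8: v0=E3 v1=E4 v2=G4 v3=G4 downbeat m3
  -> R5 @ bar 0 tick 0 v(0, 2): opens on m3
  -> R5 @ bar 0 tick 0 v(0, 3): opens on m3
  -> R1 @ bar 1 tick 0 v(0, 1): E3/E4 P8 -> F3/F4 P8 similar
  -> R3 @ bar 1 tick 0 v(1, 2): F4 above C4
  -> R3 @ bar 1 tick 1 v(1, 2): F4 above C4
  -> R3 @ bar 1 tick 2 v(1, 2): F4 above C4
  -> R3 @ bar 1 tick 3 v(1, 2): F4 above C4
  -> R3 @ bar 2 tick 0 v(2, 3): F4 above D4
  -> R4 @ bar 2 tick 0 v(0, 2): G3/F4 m7 untreated
  -> R7 @ bar 2 tick 0 v(1,): F4->B3 leap 6st
  -> R3 @ bar 2 tick 1 v(2, 3): F4 above D4
  -> R3 @ bar 2 tick 2 v(2, 3): F4 above D4
  -> R3 @ bar 2 tick 3 v(2, 3): F4 above D4
  -> R1 @ bar 3 tick 0 v(0, 3): G3/D4 P5 -> F3/C4 P5 similar
  -> R2 @ bar 3 tick 0 v(0, 2): G3/F4 m7 -> F3/C4 P5 similar
  -> R2 @ bar 3 tick 0 v(2, 3): F4/D4 m3 -> C4/C4 P1 similar
  -> R3 @ bar 3 tick 0 v(1, 2): D4 above C4
  -> R3 @ bar 3 tick 1 v(1, 2): D4 above C4
  -> R3 @ bar 3 tick 2 v(1, 2): D4 above C4
  -> R3 @ bar 3 tick 3 v(1, 2): D4 above C4
  -> R3 @ bar 4 tick 0 v(2, 3): G4 above E4
  -> R3 @ bar 4 tick 1 v(2, 3): G4 above E4
  -> R3 @ bar 4 tick 2 v(2, 3): G4 above E4
  -> R3 @ bar 4 tick 3 v(2, 3): G4 above E4
  -> R2 @ bar 5 tick 0 v(0, 1): E3/G3 m3 -> F3/F4 P8 similar
  -> R7 @ bar 5 tick 0 v(1,): G3->F4 leap 10st
  -> R2 @ bar 6 tick 0 v(0, 2): F3/F4 P8 -> E3/B3 P5 similar
  -> R3 @ bar 6 tick 0 v(1, 2): F4 above B3
  -> R4 @ bar 6 tick 0 v(0, 1): E3/F4 m2 untreated
  -> R7 @ bar 6 tick 0 v(2,): F4->B3 leap 6st
  -> R3 @ bar 6 tick 1 v(1, 2): F4 above B3
  -> R3 @ bar 6 tick 2 v(1, 2): F4 above B3
  -> R3 @ bar 6 tick 3 v(1, 2): F4 above B3
  -> R2 @ bar 7 tick 0 v(0, 3): E3/G4 m3 -> D3/D4 P8 similar
  -> R7 @ bar 7 tick 0 v(1,): F4->B3 leap 6st
  -> R8 @ bar 7 tick 0 v(0, 2): penult P8 not 3rd/6th
  -> R8 @ bar 7 tick 0 v(0, 3): penult P8 not 3rd/6th
  -> R1 @ bar 8 tick 0 v(2, 3): D4/D4 P1 -> G4/G4 P1 similar
  -> R2 @ bar 8 tick 0 v(0, 1): D3/B3 M6 -> E3/E4 P8 similar
  -> R6 @ bar 8 tick 3 v(0, 2): closes on m3
  -> R6 @ bar 8 tick 3 v(0, 3): closes on m3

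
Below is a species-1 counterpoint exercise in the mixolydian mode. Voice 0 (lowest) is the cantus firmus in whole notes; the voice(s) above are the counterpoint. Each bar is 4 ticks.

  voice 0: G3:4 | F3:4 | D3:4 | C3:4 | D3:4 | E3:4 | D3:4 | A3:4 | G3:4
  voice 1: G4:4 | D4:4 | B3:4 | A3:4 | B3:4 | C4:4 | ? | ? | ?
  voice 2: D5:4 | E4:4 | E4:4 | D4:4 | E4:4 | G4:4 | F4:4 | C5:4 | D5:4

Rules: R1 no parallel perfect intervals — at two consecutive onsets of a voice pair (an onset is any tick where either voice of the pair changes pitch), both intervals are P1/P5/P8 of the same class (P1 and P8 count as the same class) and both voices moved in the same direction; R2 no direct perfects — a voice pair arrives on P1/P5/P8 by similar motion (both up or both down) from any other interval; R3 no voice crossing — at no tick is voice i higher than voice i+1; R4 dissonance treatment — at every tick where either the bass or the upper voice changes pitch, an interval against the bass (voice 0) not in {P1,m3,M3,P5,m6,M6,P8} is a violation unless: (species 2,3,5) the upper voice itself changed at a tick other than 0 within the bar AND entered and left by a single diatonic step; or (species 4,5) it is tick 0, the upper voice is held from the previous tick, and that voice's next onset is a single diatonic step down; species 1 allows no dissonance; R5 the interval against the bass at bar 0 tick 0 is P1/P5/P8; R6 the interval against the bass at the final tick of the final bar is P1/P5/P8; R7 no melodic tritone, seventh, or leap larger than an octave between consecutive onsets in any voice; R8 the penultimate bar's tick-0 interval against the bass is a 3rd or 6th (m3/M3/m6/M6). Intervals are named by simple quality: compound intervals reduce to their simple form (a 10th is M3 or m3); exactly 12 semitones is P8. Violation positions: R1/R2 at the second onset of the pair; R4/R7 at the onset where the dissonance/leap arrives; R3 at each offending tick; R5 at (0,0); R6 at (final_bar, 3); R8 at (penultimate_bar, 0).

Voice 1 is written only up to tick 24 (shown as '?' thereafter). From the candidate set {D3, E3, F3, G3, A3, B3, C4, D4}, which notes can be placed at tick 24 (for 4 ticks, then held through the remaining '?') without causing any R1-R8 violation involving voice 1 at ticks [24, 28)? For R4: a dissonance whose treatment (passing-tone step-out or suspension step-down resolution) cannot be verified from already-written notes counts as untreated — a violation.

{B3, D4}

D3: violates R2,R7
E3: violates R4
F3: violates R2
G3: violates R4
A3: violates R2
B3: legal
C4: violates R4
D4: legal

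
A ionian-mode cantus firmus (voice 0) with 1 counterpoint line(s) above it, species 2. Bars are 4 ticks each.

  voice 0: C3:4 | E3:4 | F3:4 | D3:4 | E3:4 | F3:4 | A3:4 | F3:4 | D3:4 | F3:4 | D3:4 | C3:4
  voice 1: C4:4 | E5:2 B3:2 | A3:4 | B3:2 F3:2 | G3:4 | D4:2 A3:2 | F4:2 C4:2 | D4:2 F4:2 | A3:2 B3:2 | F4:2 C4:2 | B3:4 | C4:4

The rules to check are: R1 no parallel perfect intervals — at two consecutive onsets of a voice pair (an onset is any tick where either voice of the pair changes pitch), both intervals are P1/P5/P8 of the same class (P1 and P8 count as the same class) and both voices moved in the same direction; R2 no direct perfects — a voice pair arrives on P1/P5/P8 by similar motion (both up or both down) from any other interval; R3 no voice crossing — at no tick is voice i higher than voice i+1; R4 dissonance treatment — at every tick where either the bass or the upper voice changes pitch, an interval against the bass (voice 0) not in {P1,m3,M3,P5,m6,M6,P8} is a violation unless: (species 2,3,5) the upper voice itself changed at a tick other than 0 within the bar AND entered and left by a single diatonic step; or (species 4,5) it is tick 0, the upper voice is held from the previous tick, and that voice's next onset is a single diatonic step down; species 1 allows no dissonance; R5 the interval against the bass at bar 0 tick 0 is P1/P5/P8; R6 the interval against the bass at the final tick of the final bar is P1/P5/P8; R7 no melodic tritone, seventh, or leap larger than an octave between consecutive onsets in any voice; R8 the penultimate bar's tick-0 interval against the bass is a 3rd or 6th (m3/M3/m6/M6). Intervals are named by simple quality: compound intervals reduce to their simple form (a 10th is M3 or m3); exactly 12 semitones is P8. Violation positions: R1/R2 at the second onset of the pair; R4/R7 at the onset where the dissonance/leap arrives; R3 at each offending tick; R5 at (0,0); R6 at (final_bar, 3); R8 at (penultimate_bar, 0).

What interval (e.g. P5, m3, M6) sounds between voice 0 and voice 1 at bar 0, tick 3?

voice 0=C3 voice 1=C4 -> P8

P8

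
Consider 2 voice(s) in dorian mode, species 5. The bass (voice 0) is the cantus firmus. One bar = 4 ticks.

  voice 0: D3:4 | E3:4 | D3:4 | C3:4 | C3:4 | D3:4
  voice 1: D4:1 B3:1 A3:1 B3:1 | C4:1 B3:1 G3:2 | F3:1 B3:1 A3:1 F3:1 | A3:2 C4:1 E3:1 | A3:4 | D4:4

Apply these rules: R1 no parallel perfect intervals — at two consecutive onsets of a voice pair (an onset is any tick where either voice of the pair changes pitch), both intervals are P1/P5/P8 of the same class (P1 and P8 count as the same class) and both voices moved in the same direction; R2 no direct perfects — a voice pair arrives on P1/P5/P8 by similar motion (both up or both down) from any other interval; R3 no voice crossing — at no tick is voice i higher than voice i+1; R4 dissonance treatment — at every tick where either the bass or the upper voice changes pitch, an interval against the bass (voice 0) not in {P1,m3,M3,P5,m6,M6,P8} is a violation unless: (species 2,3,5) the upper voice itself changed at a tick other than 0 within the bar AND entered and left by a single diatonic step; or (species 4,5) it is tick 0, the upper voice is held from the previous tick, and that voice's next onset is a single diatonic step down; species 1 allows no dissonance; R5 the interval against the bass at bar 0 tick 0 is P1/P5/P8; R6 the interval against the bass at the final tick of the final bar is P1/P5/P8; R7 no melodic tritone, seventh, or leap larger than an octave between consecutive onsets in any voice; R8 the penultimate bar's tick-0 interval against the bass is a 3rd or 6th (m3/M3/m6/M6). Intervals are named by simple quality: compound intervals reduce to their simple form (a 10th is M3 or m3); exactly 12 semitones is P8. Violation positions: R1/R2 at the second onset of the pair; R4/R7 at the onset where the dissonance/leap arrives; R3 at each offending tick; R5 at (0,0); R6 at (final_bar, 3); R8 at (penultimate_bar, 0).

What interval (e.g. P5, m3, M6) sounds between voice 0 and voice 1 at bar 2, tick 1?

voice 0=D3 voice 1=B3 -> M6

M6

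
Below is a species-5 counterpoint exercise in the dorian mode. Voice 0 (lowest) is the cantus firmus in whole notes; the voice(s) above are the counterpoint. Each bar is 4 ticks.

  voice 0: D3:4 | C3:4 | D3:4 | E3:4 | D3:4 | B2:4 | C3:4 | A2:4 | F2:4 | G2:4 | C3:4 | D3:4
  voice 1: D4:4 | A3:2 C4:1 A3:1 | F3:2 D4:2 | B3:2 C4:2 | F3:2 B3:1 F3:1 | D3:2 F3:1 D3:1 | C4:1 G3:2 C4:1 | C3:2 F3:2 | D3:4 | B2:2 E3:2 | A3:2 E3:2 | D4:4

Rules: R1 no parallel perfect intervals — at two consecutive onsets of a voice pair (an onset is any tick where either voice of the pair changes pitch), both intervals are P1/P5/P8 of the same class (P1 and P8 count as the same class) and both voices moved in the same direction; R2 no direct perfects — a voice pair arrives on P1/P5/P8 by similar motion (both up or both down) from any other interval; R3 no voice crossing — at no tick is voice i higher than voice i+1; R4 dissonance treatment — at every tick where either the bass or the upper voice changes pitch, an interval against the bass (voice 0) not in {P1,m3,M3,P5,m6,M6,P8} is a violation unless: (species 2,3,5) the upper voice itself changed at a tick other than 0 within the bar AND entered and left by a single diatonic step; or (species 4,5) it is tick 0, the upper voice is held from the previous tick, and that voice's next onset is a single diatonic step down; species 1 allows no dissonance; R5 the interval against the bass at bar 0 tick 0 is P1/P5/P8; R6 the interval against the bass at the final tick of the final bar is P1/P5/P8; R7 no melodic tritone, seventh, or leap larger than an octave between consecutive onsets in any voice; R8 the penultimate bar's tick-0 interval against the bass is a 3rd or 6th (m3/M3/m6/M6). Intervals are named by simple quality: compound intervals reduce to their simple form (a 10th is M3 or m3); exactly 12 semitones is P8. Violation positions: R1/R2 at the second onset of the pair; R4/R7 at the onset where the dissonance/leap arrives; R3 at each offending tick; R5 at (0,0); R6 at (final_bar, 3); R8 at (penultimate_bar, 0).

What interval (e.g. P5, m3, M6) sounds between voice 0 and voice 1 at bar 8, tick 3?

voice 0=F2 voice 1=D3 -> M6

M6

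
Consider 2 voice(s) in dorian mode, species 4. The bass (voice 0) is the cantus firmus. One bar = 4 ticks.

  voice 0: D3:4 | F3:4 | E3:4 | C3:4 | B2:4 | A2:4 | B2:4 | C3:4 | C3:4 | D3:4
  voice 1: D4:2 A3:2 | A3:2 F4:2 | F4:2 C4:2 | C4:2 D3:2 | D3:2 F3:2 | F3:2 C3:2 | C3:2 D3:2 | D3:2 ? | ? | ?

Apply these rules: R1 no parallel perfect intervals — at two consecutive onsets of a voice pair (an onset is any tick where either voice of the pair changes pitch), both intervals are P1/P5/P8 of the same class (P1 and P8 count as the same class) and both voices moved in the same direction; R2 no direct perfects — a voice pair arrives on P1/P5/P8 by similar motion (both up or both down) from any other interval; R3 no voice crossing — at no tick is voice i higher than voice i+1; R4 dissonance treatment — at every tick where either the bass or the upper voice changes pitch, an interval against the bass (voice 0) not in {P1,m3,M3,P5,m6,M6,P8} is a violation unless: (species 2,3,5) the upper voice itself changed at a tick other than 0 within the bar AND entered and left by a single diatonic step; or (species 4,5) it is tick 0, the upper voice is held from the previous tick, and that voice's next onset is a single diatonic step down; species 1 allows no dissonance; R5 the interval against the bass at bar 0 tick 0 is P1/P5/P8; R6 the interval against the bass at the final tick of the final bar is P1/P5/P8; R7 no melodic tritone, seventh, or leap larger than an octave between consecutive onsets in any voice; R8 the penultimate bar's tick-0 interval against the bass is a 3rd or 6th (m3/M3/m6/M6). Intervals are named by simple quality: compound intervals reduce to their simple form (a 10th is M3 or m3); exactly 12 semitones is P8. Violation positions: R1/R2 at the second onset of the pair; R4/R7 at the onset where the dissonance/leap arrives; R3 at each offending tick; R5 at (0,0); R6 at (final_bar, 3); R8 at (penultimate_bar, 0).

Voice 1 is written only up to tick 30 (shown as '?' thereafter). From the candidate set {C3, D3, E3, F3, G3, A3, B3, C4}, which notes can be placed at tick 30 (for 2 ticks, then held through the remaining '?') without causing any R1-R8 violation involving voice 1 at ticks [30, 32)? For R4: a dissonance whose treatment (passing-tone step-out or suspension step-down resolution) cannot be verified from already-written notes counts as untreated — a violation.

C3: legal
D3: legal
E3: legal
F3: violates R4
G3: legal
A3: legal
B3: violates R4
C4: violates R7

{A3, C3, D3, E3, G3}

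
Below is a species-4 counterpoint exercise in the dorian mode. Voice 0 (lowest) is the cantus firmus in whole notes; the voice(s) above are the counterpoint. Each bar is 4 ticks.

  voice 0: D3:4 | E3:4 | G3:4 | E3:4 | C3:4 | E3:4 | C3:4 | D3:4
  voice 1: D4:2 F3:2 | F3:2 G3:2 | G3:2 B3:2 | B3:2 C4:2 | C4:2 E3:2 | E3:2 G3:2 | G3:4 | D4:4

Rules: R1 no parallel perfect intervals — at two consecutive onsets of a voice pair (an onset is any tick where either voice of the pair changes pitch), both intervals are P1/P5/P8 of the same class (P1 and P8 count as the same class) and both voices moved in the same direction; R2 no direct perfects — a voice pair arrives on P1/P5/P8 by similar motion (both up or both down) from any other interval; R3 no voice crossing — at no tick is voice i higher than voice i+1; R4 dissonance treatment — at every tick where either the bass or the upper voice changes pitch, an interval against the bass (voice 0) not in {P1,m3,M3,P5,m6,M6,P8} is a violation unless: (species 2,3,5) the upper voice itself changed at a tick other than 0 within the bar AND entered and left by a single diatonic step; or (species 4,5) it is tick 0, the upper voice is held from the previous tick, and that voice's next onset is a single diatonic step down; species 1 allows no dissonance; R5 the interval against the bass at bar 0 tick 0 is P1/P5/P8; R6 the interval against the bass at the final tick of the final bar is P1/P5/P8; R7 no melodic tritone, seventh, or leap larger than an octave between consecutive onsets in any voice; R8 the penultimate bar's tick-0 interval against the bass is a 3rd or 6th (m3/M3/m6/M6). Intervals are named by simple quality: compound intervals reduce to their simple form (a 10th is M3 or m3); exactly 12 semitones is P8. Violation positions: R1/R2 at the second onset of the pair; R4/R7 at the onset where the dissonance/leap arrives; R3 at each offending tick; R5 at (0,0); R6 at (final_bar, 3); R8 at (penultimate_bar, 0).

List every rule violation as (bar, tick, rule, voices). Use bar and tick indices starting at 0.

bar 0: v0=D3 v1=D4 downbeat P8
bar 1: v0=E3 v1=F3 downbeat m2
bar 2: v0=G3 v1=G3 downbeat P1
bar 3: v0=E3 v1=B3 downbeat P5
bar 4: v0=C3 v1=C4 downbeat P8
bar 5: v0=E3 v1=E3 downbeat P1
bar 6: v0=C3 v1=G3 downbeat P5
bar 7: v0=D3 v1=D4 downbeat P8
  -> R4 @ bar 1 tick 0 v(0, 1): E3/F3 m2 untreated
  -> R8 @ bar 6 tick 0 v(0, 1): penult P5 not 3rd/6th
  -> R2 @ bar 7 tick 0 v(0, 1): C3/G3 P5 -> D3/D4 P8 similar

(1, 0, R4, (0, 1))
(6, 0, R8, (0, 1))
(7, 0, R2, (0, 1))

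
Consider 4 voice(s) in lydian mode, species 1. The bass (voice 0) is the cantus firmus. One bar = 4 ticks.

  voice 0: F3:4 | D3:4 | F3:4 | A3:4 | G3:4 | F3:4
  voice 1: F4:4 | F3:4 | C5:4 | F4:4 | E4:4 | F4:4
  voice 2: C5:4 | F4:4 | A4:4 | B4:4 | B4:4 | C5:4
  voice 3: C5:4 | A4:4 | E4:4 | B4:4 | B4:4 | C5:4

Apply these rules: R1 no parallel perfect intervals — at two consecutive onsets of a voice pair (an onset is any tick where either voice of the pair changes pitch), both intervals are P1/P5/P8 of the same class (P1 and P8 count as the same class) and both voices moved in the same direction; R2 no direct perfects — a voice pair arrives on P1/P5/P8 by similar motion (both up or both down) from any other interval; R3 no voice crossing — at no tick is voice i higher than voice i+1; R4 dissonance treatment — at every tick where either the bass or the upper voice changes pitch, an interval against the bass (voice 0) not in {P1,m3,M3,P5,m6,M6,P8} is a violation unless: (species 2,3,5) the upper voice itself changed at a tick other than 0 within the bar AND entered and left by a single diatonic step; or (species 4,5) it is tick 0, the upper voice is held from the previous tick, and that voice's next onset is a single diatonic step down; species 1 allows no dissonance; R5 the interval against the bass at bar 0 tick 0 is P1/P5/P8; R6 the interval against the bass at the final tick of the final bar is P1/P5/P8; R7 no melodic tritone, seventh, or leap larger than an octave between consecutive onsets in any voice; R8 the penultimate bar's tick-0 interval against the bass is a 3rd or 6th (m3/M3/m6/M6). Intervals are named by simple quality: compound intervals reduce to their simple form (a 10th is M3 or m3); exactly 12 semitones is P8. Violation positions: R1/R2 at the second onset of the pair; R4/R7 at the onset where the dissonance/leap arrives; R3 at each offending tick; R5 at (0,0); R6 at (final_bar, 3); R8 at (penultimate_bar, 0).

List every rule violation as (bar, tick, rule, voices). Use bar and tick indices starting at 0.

(1, 0, R1, (0, 3))
(1, 0, R2, (1, 2))
(2, 0, R2, (0, 1))
(2, 0, R3, (1, 2))
(2, 0, R3, (2, 3))
(2, 0, R4, (0, 3))
(2, 0, R7, (1,))
(2, 1, R3, (1, 2))
(2, 1, R3, (2, 3))
(2, 2, R3, (1, 2))
(2, 2, R3, (2, 3))
(2, 3, R3, (1, 2))
(2, 3, R3, (2, 3))
(3, 0, R2, (2, 3))
(3, 0, R4, (0, 2))
(3, 0, R4, (0, 3))
(5, 0, R1, (1, 2))
(5, 0, R1, (1, 3))
(5, 0, R1, (2, 3))

bar 0: v0=F3 v1=F4 v2=C5 v3=C5 downbeat P5
bar 1: v0=D3 v1=F3 v2=F4 v3=A4 downbeat P5
bar 2: v0=F3 v1=C5 v2=A4 v3=E4 downbeat M7
bar 3: v0=A3 v1=F4 v2=B4 v3=B4 downbeat M2
bar 4: v0=G3 v1=E4 v2=B4 v3=B4 downbeat M3
bar 5: v0=F3 v1=F4 v2=C5 v3=C5 downbeat P5
  -> R1 @ bar 1 tick 0 v(0, 3): F3/C5 P5 -> D3/A4 P5 similar
  -> R2 @ bar 1 tick 0 v(1, 2): F4/C5 P5 -> F3/F4 P8 similar
  -> R2 @ bar 2 tick 0 v(0, 1): D3/F3 m3 -> F3/C5 P5 similar
  -> R3 @ bar 2 tick 0 v(1, 2): C5 above A4
  -> R3 @ bar 2 tick 0 v(2, 3): A4 above E4
  -> R4 @ bar 2 tick 0 v(0, 3): F3/E4 M7 untreated
  -> R7 @ bar 2 tick 0 v(1,): F3->C5 leap 19st
  -> R3 @ bar 2 tick 1 v(1, 2): C5 above A4
  -> R3 @ bar 2 tick 1 v(2, 3): A4 above E4
  -> R3 @ bar 2 tick 2 v(1, 2): C5 above A4
  -> R3 @ bar 2 tick 2 v(2, 3): A4 above E4
  -> R3 @ bar 2 tick 3 v(1, 2): C5 above A4
  -> R3 @ bar 2 tick 3 v(2, 3): A4 above E4
  -> R2 @ bar 3 tick 0 v(2, 3): A4/E4 P4 -> B4/B4 P1 similar
  -> R4 @ bar 3 tick 0 v(0, 2): A3/B4 M2 untreated
  -> R4 @ bar 3 tick 0 v(0, 3): A3/B4 M2 untreated
  -> R1 @ bar 5 tick 0 v(1, 2): E4/B4 P5 -> F4/C5 P5 similar
  -> R1 @ bar 5 tick 0 v(1, 3): E4/B4 P5 -> F4/C5 P5 similar
  -> R1 @ bar 5 tick 0 v(2, 3): B4/B4 P1 -> C5/C5 P1 similar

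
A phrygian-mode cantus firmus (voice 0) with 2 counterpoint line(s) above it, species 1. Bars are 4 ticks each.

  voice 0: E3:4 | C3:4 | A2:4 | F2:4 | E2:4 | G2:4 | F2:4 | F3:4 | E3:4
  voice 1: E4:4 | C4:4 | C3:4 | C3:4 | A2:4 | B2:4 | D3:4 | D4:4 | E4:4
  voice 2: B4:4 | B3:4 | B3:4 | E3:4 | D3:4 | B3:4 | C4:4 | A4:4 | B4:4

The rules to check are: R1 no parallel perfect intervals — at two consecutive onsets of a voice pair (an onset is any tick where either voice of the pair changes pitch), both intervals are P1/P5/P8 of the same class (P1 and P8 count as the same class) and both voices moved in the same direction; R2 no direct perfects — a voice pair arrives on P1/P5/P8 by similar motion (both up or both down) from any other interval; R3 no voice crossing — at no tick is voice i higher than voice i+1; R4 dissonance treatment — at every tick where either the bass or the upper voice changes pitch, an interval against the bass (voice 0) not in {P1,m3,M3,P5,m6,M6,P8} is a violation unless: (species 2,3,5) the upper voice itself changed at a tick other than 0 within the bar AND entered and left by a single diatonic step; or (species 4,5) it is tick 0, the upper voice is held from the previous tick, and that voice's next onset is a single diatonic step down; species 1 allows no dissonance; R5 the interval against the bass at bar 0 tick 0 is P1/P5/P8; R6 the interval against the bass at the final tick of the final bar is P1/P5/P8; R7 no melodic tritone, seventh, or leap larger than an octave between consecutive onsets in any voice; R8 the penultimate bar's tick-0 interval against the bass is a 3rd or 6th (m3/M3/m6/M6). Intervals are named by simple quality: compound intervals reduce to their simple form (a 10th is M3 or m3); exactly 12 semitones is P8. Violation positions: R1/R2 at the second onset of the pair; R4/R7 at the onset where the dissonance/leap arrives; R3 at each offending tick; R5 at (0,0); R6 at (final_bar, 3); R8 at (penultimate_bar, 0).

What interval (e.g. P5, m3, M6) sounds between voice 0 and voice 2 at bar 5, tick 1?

M3

voice 0=G2 voice 2=B3 -> M3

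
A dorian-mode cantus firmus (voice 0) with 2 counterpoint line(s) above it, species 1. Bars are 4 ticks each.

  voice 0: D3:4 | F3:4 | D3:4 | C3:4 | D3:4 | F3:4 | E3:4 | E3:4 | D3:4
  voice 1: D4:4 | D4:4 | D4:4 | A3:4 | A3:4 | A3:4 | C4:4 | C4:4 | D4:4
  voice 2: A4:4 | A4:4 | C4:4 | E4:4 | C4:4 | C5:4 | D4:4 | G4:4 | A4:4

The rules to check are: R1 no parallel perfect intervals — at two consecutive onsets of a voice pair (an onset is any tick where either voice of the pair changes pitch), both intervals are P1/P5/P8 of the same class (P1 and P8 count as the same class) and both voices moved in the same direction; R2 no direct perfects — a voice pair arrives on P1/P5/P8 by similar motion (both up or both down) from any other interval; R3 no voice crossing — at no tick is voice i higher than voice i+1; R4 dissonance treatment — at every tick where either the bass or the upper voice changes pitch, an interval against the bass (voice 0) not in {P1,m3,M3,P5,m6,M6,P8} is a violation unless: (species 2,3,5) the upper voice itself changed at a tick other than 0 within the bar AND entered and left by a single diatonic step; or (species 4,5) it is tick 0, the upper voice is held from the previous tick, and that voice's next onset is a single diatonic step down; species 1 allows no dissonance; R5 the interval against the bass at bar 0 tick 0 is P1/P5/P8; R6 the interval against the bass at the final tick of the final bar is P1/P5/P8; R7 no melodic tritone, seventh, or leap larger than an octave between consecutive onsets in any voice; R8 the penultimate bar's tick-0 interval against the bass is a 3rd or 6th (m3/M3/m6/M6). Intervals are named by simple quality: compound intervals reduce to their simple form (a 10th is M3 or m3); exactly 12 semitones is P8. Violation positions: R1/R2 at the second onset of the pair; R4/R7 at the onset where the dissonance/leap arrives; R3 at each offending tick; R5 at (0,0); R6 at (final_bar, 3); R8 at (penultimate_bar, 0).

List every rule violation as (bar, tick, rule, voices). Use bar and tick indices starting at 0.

(2, 0, R3, (1, 2))
(2, 0, R4, (0, 2))
(2, 1, R3, (1, 2))
(2, 2, R3, (1, 2))
(2, 3, R3, (1, 2))
(4, 0, R4, (0, 2))
(5, 0, R2, (0, 2))
(6, 0, R4, (0, 2))
(6, 0, R7, (2,))
(8, 0, R1, (1, 2))

bar 0: v0=D3 v1=D4 v2=A4 downbeat P5
bar 1: v0=F3 v1=D4 v2=A4 downbeat M3
bar 2: v0=D3 v1=D4 v2=C4 downbeat m7
bar 3: v0=C3 v1=A3 v2=E4 downbeat M3
bar 4: v0=D3 v1=A3 v2=C4 downbeat m7
bar 5: v0=F3 v1=A3 v2=C5 downbeat P5
bar 6: v0=E3 v1=C4 v2=D4 downbeat m7
bar 7: v0=E3 v1=C4 v2=G4 downbeat m3
bar 8: v0=D3 v1=D4 v2=A4 downbeat P5
  -> R3 @ bar 2 tick 0 v(1, 2): D4 above C4
  -> R4 @ bar 2 tick 0 v(0, 2): D3/C4 m7 untreated
  -> R3 @ bar 2 tick 1 v(1, 2): D4 above C4
  -> R3 @ bar 2 tick 2 v(1, 2): D4 above C4
  -> R3 @ bar 2 tick 3 v(1, 2): D4 above C4
  -> R4 @ bar 4 tick 0 v(0, 2): D3/C4 m7 untreated
  -> R2 @ bar 5 tick 0 v(0, 2): D3/C4 m7 -> F3/C5 P5 similar
  -> R4 @ bar 6 tick 0 v(0, 2): E3/D4 m7 untreated
  -> R7 @ bar 6 tick 0 v(2,): C5->D4 leap 10st
  -> R1 @ bar 8 tick 0 v(1, 2): C4/G4 P5 -> D4/A4 P5 similar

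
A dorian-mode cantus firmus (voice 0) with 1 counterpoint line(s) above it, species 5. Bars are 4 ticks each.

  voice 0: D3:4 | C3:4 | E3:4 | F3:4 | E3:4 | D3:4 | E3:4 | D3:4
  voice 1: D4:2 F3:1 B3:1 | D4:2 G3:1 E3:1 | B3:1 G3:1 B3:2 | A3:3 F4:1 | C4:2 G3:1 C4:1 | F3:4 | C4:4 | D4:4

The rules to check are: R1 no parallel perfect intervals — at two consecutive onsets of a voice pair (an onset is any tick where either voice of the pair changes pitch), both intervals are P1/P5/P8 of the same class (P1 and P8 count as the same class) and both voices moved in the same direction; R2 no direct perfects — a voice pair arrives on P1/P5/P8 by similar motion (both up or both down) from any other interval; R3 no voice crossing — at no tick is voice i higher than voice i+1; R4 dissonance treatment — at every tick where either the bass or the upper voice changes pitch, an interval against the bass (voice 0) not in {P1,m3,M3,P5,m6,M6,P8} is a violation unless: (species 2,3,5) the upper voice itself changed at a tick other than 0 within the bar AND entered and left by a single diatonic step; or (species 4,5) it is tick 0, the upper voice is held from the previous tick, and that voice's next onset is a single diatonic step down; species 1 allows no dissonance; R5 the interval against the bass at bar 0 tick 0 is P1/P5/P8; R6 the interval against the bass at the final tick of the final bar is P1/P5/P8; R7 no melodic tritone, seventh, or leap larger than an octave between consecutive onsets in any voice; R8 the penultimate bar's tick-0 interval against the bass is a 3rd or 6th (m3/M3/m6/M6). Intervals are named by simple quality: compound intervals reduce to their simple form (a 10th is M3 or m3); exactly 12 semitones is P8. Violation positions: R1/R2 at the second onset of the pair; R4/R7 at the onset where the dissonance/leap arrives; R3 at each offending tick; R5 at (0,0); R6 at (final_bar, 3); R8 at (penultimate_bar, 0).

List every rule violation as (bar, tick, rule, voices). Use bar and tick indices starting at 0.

(0, 3, R7, (1,))
(1, 0, R4, (0, 1))
(2, 0, R2, (0, 1))

bar 0: v0=D3 v1=D4 downbeat P8
bar 1: v0=C3 v1=D4 downbeat M2
bar 2: v0=E3 v1=B3 downbeat P5
bar 3: v0=F3 v1=A3 downbeat M3
bar 4: v0=E3 v1=C4 downbeat m6
bar 5: v0=D3 v1=F3 downbeat m3
bar 6: v0=E3 v1=C4 downbeat m6
bar 7: v0=D3 v1=D4 downbeat P8
  -> R7 @ bar 0 tick 3 v(1,): F3->B3 leap 6st
  -> R4 @ bar 1 tick 0 v(0, 1): C3/D4 M2 untreated
  -> R2 @ bar 2 tick 0 v(0, 1): C3/E3 M3 -> E3/B3 P5 similar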